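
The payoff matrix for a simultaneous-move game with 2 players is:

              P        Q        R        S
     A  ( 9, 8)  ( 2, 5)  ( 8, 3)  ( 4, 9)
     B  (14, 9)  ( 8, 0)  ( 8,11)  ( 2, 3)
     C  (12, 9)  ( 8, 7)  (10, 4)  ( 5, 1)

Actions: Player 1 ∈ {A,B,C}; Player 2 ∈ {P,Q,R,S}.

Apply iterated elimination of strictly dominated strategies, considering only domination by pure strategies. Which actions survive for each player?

IESDS → P1:{B,C} P2:{P,R}

P1 drop A (C beats it: P:12>9 Q:8>2 R:10>8 S:5>4)
P2 drop Q (P beats it: B:9>0 C:9>7)
P2 drop S (P beats it: B:9>3 C:9>1)
P1→{B,C} P2→{P,R}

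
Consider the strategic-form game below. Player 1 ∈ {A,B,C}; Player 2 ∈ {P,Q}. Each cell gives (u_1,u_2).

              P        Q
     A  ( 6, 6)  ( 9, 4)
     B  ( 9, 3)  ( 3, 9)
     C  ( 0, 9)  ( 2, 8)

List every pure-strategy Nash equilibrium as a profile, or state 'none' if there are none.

(A,P): not NE [P1→B gives 9>6]
(A,Q): not NE [P2→P gives 6>4]
(B,P): not NE [P2→Q gives 9>3]
(B,Q): not NE [P1→A gives 9>3]
(C,P): not NE [P1→B gives 9>0]
(C,Q): not NE [P1→A gives 9>2; P2→P gives 9>8]

PSNE: ∅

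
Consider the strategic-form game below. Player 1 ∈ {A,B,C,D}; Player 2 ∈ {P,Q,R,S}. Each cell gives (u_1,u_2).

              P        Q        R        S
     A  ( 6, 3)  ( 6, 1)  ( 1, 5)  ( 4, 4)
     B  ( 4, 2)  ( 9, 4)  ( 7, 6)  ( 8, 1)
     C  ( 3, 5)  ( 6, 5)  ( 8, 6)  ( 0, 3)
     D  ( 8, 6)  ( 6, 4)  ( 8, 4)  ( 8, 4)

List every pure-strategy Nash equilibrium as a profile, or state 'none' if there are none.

Nash profiles: (C,R), (D,P)

(A,P): not NE [P1→D gives 8>6; P2→R gives 5>3]
(A,Q): not NE [P1→B gives 9>6; P2→R gives 5>1]
(A,R): not NE [P1→D gives 8>1]
(A,S): not NE [P1→D gives 8>4; P2→R gives 5>4]
(B,P): not NE [P1→D gives 8>4; P2→R gives 6>2]
(B,Q): not NE [P2→R gives 6>4]
(B,R): not NE [P1→D gives 8>7]
(B,S): not NE [P2→R gives 6>1]
(C,P): not NE [P1→D gives 8>3; P2→R gives 6>5]
(C,Q): not NE [P1→B gives 9>6; P2→R gives 6>5]
(C,R): NE
(C,S): not NE [P1→D gives 8>0; P2→R gives 6>3]
(D,P): NE
(D,Q): not NE [P1→B gives 9>6; P2→P gives 6>4]
(D,R): not NE [P2→P gives 6>4]
(D,S): not NE [P2→P gives 6>4]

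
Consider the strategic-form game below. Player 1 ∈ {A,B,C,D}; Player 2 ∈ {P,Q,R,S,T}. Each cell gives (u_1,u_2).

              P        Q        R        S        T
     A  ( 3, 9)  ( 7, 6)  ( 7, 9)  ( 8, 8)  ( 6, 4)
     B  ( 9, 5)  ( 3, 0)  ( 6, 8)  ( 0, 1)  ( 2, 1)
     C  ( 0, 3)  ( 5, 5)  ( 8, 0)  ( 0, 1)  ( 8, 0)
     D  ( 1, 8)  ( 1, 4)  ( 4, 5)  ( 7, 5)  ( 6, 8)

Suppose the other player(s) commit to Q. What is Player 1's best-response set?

argmax u_1 = {A}

u_1(A vs Q) = 7
u_1(B vs Q) = 3
u_1(C vs Q) = 5
u_1(D vs Q) = 1
max payoff 7 at {A}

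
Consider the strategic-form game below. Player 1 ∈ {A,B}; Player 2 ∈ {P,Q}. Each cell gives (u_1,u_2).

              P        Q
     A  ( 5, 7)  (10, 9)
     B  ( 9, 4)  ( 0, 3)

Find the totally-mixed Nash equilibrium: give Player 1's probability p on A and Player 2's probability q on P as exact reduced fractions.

P1 mixes 1/3 on A; P2 mixes 5/7 on P

P1 indiff ⇒ q·5+(1-q)·10 = q·9+(1-q)·0 ⇒ q(-4) = (1-q)(-10) ⇒ q = 5/7
P2 indiff ⇒ p·7+(1-p)·4 = p·9+(1-p)·3 ⇒ p(-2) = (1-p)(-1) ⇒ p = 1/3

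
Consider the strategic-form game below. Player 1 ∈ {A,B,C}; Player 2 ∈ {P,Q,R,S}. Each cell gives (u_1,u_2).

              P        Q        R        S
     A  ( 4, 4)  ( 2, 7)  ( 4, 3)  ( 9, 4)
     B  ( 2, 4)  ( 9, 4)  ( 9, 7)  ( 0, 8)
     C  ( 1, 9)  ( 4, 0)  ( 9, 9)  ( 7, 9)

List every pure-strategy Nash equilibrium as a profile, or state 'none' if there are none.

(A,P): not NE [P2→Q gives 7>4]
(A,Q): not NE [P1→B gives 9>2]
(A,R): not NE [P1→C gives 9>4; P2→Q gives 7>3]
(A,S): not NE [P2→Q gives 7>4]
(B,P): not NE [P1→A gives 4>2; P2→S gives 8>4]
(B,Q): not NE [P2→S gives 8>4]
(B,R): not NE [P2→S gives 8>7]
(B,S): not NE [P1→A gives 9>0]
(C,P): not NE [P1→A gives 4>1]
(C,Q): not NE [P1→B gives 9>4; P2→S gives 9>0]
(C,R): NE
(C,S): not NE [P1→A gives 9>7]

Nash profiles: (C,R)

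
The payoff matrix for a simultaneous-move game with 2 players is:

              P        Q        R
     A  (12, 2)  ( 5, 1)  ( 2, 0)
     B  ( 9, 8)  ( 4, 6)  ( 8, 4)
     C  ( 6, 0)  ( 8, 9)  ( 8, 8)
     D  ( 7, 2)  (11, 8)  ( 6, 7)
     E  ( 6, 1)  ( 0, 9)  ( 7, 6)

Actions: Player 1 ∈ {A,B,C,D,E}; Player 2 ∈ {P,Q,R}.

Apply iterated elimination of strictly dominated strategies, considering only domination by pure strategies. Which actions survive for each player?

Survivors P1:{A,D} P2:{P,Q}

P1 drop E (B beats it: P:9>6 Q:4>0 R:8>7)
P2 drop R (Q beats it: A:1>0 B:6>4 C:9>8 D:8>7)
P1 drop B (A beats it: P:12>9 Q:5>4)
P1 drop C (D beats it: P:7>6 Q:11>8)
P1→{A,D} P2→{P,Q}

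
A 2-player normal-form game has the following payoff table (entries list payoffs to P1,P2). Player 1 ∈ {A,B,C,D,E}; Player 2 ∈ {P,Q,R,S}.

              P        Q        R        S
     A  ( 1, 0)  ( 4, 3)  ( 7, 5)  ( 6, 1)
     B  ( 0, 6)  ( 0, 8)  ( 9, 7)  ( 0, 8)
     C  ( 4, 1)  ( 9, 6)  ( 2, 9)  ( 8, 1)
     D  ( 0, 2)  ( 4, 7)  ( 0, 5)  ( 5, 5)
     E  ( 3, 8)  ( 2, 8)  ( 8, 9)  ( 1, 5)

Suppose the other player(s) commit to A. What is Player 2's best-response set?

P2 best: {R}

u_2(P vs A) = 0
u_2(Q vs A) = 3
u_2(R vs A) = 5
u_2(S vs A) = 1
max payoff 5 at {R}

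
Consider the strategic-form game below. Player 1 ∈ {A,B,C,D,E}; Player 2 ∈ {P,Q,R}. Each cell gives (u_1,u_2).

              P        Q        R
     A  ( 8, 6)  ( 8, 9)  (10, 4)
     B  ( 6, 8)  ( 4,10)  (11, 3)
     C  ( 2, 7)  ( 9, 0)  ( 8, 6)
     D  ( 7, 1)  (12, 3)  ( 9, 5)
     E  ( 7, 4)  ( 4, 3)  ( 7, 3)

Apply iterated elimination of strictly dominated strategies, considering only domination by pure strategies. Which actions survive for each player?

P1 drop C (D beats it: P:7>2 Q:12>9 R:9>8)
P1 drop E (A beats it: P:8>7 Q:8>4 R:10>7)
P2 drop P (Q beats it: A:9>6 B:10>8 D:3>1)
P1→{A,B,D} P2→{Q,R}

Remaining: P1:{A,B,D} P2:{Q,R}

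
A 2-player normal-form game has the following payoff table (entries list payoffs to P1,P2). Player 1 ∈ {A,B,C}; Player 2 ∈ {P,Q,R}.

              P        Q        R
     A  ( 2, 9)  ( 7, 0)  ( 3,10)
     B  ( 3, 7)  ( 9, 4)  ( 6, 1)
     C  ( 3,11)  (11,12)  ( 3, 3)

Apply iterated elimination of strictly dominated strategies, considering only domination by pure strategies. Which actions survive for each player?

Survivors P1:{B,C} P2:{P,Q}

P1 drop A (B beats it: P:3>2 Q:9>7 R:6>3)
P2 drop R (P beats it: B:7>1 C:11>3)
P1→{B,C} P2→{P,Q}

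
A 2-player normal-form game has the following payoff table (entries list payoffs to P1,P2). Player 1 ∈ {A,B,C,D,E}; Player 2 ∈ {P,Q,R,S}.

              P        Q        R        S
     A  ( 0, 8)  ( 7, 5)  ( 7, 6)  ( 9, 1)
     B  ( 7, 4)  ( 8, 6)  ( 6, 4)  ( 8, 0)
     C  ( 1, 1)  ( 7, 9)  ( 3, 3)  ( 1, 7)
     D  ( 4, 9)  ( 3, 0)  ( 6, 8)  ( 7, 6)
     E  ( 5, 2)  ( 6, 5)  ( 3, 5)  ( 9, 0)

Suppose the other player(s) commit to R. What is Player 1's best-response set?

P1 best: {A}

u_1(A vs R) = 7
u_1(B vs R) = 6
u_1(C vs R) = 3
u_1(D vs R) = 6
u_1(E vs R) = 3
max payoff 7 at {A}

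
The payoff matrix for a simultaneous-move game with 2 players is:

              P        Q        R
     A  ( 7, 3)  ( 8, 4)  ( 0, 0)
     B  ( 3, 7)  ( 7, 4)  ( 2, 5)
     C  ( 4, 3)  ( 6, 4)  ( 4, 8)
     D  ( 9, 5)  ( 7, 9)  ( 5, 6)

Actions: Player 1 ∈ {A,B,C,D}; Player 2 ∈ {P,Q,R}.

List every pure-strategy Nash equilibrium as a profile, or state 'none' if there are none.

(A,P): not NE [P1→D gives 9>7; P2→Q gives 4>3]
(A,Q): NE
(A,R): not NE [P1→D gives 5>0; P2→Q gives 4>0]
(B,P): not NE [P1→D gives 9>3]
(B,Q): not NE [P1→A gives 8>7; P2→P gives 7>4]
(B,R): not NE [P1→D gives 5>2; P2→P gives 7>5]
(C,P): not NE [P1→D gives 9>4; P2→R gives 8>3]
(C,Q): not NE [P1→A gives 8>6; P2→R gives 8>4]
(C,R): not NE [P1→D gives 5>4]
(D,P): not NE [P2→Q gives 9>5]
(D,Q): not NE [P1→A gives 8>7]
(D,R): not NE [P2→Q gives 9>6]

Nash profiles: (A,Q)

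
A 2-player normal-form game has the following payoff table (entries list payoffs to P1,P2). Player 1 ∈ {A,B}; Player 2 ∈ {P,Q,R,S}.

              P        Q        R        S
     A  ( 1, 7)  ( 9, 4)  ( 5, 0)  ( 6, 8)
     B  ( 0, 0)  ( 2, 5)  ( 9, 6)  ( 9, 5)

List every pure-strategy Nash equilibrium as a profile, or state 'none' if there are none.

Nash profiles: (B,R)

(A,P): not NE [P2→S gives 8>7]
(A,Q): not NE [P2→S gives 8>4]
(A,R): not NE [P1→B gives 9>5; P2→S gives 8>0]
(A,S): not NE [P1→B gives 9>6]
(B,P): not NE [P1→A gives 1>0; P2→R gives 6>0]
(B,Q): not NE [P1→A gives 9>2; P2→R gives 6>5]
(B,R): NE
(B,S): not NE [P2→R gives 6>5]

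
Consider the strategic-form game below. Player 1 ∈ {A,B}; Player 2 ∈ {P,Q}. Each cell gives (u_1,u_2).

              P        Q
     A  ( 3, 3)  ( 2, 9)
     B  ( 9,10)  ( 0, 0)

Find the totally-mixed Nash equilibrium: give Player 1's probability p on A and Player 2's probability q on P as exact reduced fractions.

p=5/8, q=1/4

P1 indiff ⇒ q·3+(1-q)·2 = q·9+(1-q)·0 ⇒ q(-6) = (1-q)(-2) ⇒ q = 1/4
P2 indiff ⇒ p·3+(1-p)·10 = p·9+(1-p)·0 ⇒ p(-6) = (1-p)(-10) ⇒ p = 5/8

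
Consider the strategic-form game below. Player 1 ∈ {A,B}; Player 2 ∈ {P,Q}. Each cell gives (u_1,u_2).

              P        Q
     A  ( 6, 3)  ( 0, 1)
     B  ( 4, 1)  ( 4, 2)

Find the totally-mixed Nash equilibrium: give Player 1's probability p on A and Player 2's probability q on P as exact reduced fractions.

(p,q) = (1/3, 2/3)

P1 indiff ⇒ q·6+(1-q)·0 = q·4+(1-q)·4 ⇒ q(2) = (1-q)(4) ⇒ q = 2/3
P2 indiff ⇒ p·3+(1-p)·1 = p·1+(1-p)·2 ⇒ p(2) = (1-p)(1) ⇒ p = 1/3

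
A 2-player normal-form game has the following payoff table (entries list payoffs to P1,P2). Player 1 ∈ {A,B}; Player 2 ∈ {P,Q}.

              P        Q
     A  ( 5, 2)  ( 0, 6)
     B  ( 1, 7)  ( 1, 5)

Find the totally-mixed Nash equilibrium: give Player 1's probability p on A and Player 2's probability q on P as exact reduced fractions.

P1 indiff ⇒ q·5+(1-q)·0 = q·1+(1-q)·1 ⇒ q(4) = (1-q)(1) ⇒ q = 1/5
P2 indiff ⇒ p·2+(1-p)·7 = p·6+(1-p)·5 ⇒ p(-4) = (1-p)(-2) ⇒ p = 1/3

p=1/3, q=1/5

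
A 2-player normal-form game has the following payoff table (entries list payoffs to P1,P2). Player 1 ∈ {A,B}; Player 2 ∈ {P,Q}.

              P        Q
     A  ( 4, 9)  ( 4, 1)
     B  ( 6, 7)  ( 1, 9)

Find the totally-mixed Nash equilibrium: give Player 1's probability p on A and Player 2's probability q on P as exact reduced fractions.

P1 indiff ⇒ q·4+(1-q)·4 = q·6+(1-q)·1 ⇒ q(-2) = (1-q)(-3) ⇒ q = 3/5
P2 indiff ⇒ p·9+(1-p)·7 = p·1+(1-p)·9 ⇒ p(8) = (1-p)(2) ⇒ p = 1/5

P1 mixes 1/5 on A; P2 mixes 3/5 on P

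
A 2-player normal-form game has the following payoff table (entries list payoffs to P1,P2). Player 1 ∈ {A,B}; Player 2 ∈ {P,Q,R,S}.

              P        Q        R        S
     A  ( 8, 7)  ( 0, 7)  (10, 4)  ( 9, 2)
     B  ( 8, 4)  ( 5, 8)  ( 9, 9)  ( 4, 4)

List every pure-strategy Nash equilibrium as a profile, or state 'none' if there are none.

(A,P): NE
(A,Q): not NE [P1→B gives 5>0]
(A,R): not NE [P2→Q gives 7>4]
(A,S): not NE [P2→Q gives 7>2]
(B,P): not NE [P2→R gives 9>4]
(B,Q): not NE [P2→R gives 9>8]
(B,R): not NE [P1→A gives 10>9]
(B,S): not NE [P1→A gives 9>4; P2→R gives 9>4]

Nash profiles: (A,P)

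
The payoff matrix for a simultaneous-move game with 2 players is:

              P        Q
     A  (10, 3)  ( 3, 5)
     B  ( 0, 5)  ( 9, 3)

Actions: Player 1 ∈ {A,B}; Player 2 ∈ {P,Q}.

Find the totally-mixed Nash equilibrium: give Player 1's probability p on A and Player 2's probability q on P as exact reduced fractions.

(p,q) = (1/2, 3/8)

P1 indiff ⇒ q·10+(1-q)·3 = q·0+(1-q)·9 ⇒ q(10) = (1-q)(6) ⇒ q = 3/8
P2 indiff ⇒ p·3+(1-p)·5 = p·5+(1-p)·3 ⇒ p(-2) = (1-p)(-2) ⇒ p = 1/2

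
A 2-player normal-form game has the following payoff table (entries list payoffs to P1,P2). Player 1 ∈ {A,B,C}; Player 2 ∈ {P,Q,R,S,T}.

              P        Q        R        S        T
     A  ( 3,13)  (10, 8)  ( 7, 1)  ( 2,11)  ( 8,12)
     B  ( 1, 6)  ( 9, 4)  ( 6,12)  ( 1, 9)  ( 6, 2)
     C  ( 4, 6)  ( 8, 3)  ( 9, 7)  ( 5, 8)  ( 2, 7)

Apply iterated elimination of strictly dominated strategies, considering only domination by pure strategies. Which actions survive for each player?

IESDS → P1:{A,C} P2:{P,S,T}

P1 drop B (A beats it: P:3>1 Q:10>9 R:7>6 S:2>1 T:8>6)
P2 drop Q (P beats it: A:13>8 C:6>3)
P2 drop R (S beats it: A:11>1 C:8>7)
P1→{A,C} P2→{P,S,T}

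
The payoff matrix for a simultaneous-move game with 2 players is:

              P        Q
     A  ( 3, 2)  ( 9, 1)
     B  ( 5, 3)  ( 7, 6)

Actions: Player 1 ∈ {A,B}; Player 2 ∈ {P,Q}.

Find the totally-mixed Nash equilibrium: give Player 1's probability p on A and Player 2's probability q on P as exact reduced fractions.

P1 indiff ⇒ q·3+(1-q)·9 = q·5+(1-q)·7 ⇒ q(-2) = (1-q)(-2) ⇒ q = 1/2
P2 indiff ⇒ p·2+(1-p)·3 = p·1+(1-p)·6 ⇒ p(1) = (1-p)(3) ⇒ p = 3/4

(p,q) = (3/4, 1/2)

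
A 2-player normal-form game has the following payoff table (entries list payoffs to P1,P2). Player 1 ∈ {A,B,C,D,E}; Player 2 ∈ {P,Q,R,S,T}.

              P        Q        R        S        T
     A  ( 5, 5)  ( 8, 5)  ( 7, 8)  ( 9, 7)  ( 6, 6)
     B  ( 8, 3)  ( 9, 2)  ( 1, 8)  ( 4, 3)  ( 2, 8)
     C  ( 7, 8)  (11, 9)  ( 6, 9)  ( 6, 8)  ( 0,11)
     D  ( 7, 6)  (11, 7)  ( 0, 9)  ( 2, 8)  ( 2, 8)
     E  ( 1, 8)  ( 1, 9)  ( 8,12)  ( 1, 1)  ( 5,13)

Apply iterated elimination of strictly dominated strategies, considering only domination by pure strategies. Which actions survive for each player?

Remaining: P1:{A,E} P2:{R,T}

P2 drop P (R beats it: A:8>5 B:8>3 C:9>8 D:9>6 E:12>8)
P2 drop Q (T beats it: A:6>5 B:8>2 C:11>9 D:8>7 E:13>9)
P1 drop B (A beats it: R:7>1 S:9>4 T:6>2)
P1 drop C (A beats it: R:7>6 S:9>6 T:6>0)
P1 drop D (A beats it: R:7>0 S:9>2 T:6>2)
P2 drop S (R beats it: A:8>7 E:12>1)
P1→{A,E} P2→{R,T}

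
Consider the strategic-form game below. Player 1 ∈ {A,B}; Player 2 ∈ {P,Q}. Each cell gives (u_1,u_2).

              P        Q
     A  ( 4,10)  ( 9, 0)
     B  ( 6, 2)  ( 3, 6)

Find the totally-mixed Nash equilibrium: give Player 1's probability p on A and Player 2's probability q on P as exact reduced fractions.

P1 indiff ⇒ q·4+(1-q)·9 = q·6+(1-q)·3 ⇒ q(-2) = (1-q)(-6) ⇒ q = 3/4
P2 indiff ⇒ p·10+(1-p)·2 = p·0+(1-p)·6 ⇒ p(10) = (1-p)(4) ⇒ p = 2/7

p=2/7, q=3/4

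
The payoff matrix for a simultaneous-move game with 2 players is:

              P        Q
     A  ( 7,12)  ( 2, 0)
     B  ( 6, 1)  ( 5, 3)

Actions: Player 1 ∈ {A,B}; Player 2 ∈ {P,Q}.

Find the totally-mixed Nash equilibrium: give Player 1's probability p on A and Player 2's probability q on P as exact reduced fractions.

P1 indiff ⇒ q·7+(1-q)·2 = q·6+(1-q)·5 ⇒ q(1) = (1-q)(3) ⇒ q = 3/4
P2 indiff ⇒ p·12+(1-p)·1 = p·0+(1-p)·3 ⇒ p(12) = (1-p)(2) ⇒ p = 1/7

(p,q) = (1/7, 3/4)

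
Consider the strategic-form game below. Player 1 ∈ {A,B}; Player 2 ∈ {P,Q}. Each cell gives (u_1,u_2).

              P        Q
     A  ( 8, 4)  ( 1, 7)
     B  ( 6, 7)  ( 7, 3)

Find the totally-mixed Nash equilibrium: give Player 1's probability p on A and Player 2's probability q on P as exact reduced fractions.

P1 indiff ⇒ q·8+(1-q)·1 = q·6+(1-q)·7 ⇒ q(2) = (1-q)(6) ⇒ q = 3/4
P2 indiff ⇒ p·4+(1-p)·7 = p·7+(1-p)·3 ⇒ p(-3) = (1-p)(-4) ⇒ p = 4/7

(p,q) = (4/7, 3/4)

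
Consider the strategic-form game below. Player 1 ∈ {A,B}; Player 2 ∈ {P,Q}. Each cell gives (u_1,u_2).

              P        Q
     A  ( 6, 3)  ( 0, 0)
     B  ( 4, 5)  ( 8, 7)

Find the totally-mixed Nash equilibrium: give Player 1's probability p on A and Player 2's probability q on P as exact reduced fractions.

P1 indiff ⇒ q·6+(1-q)·0 = q·4+(1-q)·8 ⇒ q(2) = (1-q)(8) ⇒ q = 4/5
P2 indiff ⇒ p·3+(1-p)·5 = p·0+(1-p)·7 ⇒ p(3) = (1-p)(2) ⇒ p = 2/5

P1 mixes 2/5 on A; P2 mixes 4/5 on P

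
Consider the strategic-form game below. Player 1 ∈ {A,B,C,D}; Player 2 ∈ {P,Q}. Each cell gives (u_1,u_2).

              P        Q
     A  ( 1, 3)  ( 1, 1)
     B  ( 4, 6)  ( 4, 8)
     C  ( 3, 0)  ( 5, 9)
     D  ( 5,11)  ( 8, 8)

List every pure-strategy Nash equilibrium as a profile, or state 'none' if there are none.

(A,P): not NE [P1→D gives 5>1]
(A,Q): not NE [P1→D gives 8>1; P2→P gives 3>1]
(B,P): not NE [P1→D gives 5>4; P2→Q gives 8>6]
(B,Q): not NE [P1→D gives 8>4]
(C,P): not NE [P1→D gives 5>3; P2→Q gives 9>0]
(C,Q): not NE [P1→D gives 8>5]
(D,P): NE
(D,Q): not NE [P2→P gives 11>8]

NE set: (D,P)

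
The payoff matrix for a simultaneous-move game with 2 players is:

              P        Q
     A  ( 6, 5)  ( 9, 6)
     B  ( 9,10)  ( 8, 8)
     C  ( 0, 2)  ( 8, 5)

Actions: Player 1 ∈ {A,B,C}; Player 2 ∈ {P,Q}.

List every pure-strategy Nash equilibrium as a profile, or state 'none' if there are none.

(A,P): not NE [P1→B gives 9>6; P2→Q gives 6>5]
(A,Q): NE
(B,P): NE
(B,Q): not NE [P1→A gives 9>8; P2→P gives 10>8]
(C,P): not NE [P1→B gives 9>0; P2→Q gives 5>2]
(C,Q): not NE [P1→A gives 9>8]

NE set: (A,Q), (B,P)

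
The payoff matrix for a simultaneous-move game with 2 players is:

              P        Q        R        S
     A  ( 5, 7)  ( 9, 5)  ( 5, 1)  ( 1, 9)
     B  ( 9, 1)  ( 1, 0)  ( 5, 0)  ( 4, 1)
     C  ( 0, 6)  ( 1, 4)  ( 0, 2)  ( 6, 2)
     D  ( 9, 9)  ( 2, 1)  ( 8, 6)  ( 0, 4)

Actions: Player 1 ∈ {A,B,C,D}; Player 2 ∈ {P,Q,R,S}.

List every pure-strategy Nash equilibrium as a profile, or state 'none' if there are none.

(A,P): not NE [P1→D gives 9>5; P2→S gives 9>7]
(A,Q): not NE [P2→S gives 9>5]
(A,R): not NE [P1→D gives 8>5; P2→S gives 9>1]
(A,S): not NE [P1→C gives 6>1]
(B,P): NE
(B,Q): not NE [P1→A gives 9>1; P2→S gives 1>0]
(B,R): not NE [P1→D gives 8>5; P2→S gives 1>0]
(B,S): not NE [P1→C gives 6>4]
(C,P): not NE [P1→D gives 9>0]
(C,Q): not NE [P1→A gives 9>1; P2→P gives 6>4]
(C,R): not NE [P1→D gives 8>0; P2→P gives 6>2]
(C,S): not NE [P2→P gives 6>2]
(D,P): NE
(D,Q): not NE [P1→A gives 9>2; P2→P gives 9>1]
(D,R): not NE [P2→P gives 9>6]
(D,S): not NE [P1→C gives 6>0; P2→P gives 9>4]

NE set: (B,P), (D,P)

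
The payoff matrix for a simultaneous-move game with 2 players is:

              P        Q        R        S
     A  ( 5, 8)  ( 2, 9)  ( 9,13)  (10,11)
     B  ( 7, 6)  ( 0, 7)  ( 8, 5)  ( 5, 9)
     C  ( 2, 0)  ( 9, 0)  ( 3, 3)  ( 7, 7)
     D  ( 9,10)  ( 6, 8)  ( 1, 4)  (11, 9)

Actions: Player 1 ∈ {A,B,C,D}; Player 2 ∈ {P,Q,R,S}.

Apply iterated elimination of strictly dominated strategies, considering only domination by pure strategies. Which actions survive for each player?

P2 drop Q (S beats it: A:11>9 B:9>7 C:7>0 D:9>8)
P1 drop C (A beats it: P:5>2 R:9>3 S:10>7)
P1→{A,B,D} P2→{P,R,S}

IESDS → P1:{A,B,D} P2:{P,R,S}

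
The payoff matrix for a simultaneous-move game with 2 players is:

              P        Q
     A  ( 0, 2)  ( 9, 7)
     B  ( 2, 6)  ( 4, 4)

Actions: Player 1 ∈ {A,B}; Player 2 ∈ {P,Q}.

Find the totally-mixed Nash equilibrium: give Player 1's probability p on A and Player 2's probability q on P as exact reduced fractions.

(p,q) = (2/7, 5/7)

P1 indiff ⇒ q·0+(1-q)·9 = q·2+(1-q)·4 ⇒ q(-2) = (1-q)(-5) ⇒ q = 5/7
P2 indiff ⇒ p·2+(1-p)·6 = p·7+(1-p)·4 ⇒ p(-5) = (1-p)(-2) ⇒ p = 2/7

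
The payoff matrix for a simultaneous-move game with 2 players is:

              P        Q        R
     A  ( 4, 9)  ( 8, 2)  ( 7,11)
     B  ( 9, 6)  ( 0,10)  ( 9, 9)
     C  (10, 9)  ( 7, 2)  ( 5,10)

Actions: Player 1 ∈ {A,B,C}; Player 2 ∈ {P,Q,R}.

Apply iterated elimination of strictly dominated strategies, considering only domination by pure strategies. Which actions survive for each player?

Survivors P1:{A,B} P2:{Q,R}

P2 drop P (R beats it: A:11>9 B:9>6 C:10>9)
P1 drop C (A beats it: Q:8>7 R:7>5)
P1→{A,B} P2→{Q,R}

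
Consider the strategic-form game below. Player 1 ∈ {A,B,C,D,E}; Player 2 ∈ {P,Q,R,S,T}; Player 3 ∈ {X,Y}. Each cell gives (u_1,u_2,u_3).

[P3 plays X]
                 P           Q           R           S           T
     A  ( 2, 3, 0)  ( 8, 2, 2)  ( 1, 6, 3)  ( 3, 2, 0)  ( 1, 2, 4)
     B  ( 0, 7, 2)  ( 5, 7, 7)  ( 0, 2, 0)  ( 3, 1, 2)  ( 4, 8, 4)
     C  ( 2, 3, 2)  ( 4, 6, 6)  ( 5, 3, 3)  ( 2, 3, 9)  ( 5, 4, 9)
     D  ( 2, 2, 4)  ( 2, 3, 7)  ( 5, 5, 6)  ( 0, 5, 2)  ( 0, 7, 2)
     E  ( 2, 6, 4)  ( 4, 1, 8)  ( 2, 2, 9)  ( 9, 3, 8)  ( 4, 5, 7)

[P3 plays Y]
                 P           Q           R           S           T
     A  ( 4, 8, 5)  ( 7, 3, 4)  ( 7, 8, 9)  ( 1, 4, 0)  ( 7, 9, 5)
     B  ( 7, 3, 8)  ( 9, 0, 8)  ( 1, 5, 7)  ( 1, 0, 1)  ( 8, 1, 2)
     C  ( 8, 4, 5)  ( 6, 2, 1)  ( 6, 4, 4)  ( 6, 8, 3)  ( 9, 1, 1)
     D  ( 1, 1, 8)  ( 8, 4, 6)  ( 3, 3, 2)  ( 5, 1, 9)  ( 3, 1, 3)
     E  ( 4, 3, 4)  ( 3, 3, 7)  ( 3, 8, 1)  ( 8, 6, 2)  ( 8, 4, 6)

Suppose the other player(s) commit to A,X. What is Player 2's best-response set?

P2 best: {R}

u_2(P vs A,X) = 3
u_2(Q vs A,X) = 2
u_2(R vs A,X) = 6
u_2(S vs A,X) = 2
u_2(T vs A,X) = 2
max payoff 6 at {R}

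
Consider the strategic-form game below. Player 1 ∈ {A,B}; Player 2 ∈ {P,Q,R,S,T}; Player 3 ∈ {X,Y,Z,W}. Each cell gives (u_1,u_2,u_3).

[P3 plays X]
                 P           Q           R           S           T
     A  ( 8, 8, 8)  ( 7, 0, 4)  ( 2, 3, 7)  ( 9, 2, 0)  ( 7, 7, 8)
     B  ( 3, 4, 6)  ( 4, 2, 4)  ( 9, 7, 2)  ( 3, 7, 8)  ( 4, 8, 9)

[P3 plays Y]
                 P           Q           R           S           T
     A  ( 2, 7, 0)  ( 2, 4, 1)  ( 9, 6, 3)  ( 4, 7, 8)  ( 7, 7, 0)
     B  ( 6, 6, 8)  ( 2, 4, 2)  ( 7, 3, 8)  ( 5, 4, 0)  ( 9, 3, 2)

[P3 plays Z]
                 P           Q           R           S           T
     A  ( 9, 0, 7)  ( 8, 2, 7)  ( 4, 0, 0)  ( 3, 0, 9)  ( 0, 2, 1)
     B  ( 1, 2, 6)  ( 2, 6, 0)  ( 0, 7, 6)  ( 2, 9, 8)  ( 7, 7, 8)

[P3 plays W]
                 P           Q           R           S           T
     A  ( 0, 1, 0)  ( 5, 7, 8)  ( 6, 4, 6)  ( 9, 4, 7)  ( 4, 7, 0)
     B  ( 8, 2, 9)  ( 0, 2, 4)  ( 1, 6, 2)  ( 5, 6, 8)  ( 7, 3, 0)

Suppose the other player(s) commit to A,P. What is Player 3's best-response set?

u_3(X vs A,P) = 8
u_3(Y vs A,P) = 0
u_3(Z vs A,P) = 7
u_3(W vs A,P) = 0
max payoff 8 at {X}

P3 best: {X}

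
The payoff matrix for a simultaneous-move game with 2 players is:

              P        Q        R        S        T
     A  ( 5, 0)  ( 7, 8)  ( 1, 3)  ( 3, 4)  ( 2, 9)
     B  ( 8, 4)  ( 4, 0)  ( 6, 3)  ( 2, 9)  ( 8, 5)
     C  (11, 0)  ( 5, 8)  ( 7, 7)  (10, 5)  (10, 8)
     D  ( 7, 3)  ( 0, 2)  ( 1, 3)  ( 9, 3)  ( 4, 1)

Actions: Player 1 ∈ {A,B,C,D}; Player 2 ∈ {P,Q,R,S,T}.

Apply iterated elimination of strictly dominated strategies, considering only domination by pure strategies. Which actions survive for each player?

IESDS → P1:{A,C} P2:{Q,T}

P1 drop B (C beats it: P:11>8 Q:5>4 R:7>6 S:10>2 T:10>8)
P1 drop D (C beats it: P:11>7 Q:5>0 R:7>1 S:10>9 T:10>4)
P2 drop P (Q beats it: A:8>0 C:8>0)
P2 drop R (Q beats it: A:8>3 C:8>7)
P2 drop S (Q beats it: A:8>4 C:8>5)
P1→{A,C} P2→{Q,T}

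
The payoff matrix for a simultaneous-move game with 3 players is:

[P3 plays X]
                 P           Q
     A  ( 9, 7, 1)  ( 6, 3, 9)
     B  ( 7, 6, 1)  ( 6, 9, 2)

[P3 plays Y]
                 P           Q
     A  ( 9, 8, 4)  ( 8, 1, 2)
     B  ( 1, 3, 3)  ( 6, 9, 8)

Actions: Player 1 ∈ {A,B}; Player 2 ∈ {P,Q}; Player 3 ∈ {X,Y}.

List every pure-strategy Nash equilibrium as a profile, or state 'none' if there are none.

(A,P,X): not NE [P3→Y gives 4>1]
(A,P,Y): NE
(A,Q,X): not NE [P2→P gives 7>3]
(A,Q,Y): not NE [P2→P gives 8>1; P3→X gives 9>2]
(B,P,X): not NE [P1→A gives 9>7; P2→Q gives 9>6; P3→Y gives 3>1]
(B,P,Y): not NE [P1→A gives 9>1; P2→Q gives 9>3]
(B,Q,X): not NE [P3→Y gives 8>2]
(B,Q,Y): not NE [P1→A gives 8>6]

PSNE = {(A,P,Y)}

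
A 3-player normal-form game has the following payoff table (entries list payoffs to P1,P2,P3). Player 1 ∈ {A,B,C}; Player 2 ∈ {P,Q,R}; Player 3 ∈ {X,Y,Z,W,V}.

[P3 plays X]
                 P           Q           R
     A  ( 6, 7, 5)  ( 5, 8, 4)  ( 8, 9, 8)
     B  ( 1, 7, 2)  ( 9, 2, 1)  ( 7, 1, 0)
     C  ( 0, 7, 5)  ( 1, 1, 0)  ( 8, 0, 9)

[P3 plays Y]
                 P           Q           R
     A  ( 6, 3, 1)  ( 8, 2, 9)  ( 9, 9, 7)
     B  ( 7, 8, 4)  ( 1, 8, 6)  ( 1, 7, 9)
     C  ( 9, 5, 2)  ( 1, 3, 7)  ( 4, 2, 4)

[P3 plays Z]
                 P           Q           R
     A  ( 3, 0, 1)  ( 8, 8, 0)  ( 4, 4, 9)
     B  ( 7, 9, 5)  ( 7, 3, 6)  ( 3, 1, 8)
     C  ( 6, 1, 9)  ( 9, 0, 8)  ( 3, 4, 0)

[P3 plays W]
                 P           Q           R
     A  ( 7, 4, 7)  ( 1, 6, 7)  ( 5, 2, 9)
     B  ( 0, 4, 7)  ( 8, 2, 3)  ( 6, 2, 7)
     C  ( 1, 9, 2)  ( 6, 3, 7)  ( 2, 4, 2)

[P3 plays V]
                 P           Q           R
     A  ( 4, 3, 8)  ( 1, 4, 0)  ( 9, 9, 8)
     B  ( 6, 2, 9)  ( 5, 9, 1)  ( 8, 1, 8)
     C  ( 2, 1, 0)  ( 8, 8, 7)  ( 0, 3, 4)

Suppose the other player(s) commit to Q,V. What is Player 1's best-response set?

P1 best: {C}

u_1(A vs Q,V) = 1
u_1(B vs Q,V) = 5
u_1(C vs Q,V) = 8
max payoff 8 at {C}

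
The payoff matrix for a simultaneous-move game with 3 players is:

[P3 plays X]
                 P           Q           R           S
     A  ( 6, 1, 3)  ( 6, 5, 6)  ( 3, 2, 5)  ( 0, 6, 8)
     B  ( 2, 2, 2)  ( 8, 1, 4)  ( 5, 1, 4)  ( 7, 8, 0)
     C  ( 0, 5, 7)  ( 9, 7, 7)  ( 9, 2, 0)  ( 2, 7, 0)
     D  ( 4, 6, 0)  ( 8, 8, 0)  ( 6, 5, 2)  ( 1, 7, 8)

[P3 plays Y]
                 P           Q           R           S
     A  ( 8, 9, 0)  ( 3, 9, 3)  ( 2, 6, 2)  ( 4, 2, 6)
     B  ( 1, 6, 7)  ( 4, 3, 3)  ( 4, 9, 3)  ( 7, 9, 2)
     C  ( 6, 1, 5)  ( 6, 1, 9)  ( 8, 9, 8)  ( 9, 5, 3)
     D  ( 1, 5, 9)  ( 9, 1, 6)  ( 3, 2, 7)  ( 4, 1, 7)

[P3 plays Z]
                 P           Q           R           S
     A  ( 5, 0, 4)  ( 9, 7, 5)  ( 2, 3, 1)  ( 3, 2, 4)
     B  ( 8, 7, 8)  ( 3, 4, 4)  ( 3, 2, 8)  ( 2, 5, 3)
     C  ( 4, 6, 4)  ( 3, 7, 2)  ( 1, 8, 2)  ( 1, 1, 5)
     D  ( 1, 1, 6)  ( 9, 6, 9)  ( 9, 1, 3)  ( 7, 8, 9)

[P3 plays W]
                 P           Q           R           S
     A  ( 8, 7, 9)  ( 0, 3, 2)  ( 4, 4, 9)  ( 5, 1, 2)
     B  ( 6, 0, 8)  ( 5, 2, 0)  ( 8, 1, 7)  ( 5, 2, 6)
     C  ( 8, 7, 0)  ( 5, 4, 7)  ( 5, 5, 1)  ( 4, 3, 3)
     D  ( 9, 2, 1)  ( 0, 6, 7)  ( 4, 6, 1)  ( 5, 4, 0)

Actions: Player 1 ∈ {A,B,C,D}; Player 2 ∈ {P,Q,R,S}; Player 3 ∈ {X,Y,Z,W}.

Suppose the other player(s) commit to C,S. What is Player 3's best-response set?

P3 best: {Z}

u_3(X vs C,S) = 0
u_3(Y vs C,S) = 3
u_3(Z vs C,S) = 5
u_3(W vs C,S) = 3
max payoff 5 at {Z}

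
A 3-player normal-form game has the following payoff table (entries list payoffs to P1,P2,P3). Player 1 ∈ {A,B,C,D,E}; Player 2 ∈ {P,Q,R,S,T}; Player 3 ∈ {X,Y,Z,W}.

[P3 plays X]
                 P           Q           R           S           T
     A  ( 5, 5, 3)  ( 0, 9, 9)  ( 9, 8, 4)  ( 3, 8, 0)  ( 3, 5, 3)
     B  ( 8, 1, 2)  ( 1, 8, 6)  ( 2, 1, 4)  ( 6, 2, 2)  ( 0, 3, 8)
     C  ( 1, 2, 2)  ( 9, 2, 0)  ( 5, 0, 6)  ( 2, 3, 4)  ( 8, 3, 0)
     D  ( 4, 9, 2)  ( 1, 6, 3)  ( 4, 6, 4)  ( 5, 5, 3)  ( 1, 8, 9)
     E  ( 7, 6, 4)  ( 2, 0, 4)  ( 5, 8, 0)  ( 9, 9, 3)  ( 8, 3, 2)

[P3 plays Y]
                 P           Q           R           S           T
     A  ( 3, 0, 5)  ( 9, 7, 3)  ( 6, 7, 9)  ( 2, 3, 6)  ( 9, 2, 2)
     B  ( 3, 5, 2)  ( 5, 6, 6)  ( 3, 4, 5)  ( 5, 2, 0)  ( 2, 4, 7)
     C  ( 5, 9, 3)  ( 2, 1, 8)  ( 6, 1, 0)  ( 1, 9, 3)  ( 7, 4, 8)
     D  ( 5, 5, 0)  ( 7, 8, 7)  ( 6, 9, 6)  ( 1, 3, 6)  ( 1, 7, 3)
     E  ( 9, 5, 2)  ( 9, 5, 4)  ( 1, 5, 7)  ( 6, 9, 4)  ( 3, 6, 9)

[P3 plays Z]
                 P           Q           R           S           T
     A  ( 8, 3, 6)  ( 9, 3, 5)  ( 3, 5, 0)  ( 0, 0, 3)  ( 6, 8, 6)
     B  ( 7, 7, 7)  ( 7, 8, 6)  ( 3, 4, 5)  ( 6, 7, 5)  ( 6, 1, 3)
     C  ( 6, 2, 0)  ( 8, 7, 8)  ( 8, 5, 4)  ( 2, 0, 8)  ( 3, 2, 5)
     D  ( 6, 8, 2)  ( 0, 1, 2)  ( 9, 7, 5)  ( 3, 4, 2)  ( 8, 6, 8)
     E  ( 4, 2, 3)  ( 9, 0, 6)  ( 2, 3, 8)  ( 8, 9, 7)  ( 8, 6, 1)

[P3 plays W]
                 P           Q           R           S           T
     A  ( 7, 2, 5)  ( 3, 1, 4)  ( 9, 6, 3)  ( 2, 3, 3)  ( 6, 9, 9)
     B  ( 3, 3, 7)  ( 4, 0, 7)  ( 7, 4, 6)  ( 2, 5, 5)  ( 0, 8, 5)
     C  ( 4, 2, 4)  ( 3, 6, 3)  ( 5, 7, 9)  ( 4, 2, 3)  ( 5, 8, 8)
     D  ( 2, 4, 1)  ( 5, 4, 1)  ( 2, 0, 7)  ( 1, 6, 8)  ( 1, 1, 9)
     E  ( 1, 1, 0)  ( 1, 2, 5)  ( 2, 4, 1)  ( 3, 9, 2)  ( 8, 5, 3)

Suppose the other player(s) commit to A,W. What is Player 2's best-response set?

BR_2 = {T}

u_2(P vs A,W) = 2
u_2(Q vs A,W) = 1
u_2(R vs A,W) = 6
u_2(S vs A,W) = 3
u_2(T vs A,W) = 9
max payoff 9 at {T}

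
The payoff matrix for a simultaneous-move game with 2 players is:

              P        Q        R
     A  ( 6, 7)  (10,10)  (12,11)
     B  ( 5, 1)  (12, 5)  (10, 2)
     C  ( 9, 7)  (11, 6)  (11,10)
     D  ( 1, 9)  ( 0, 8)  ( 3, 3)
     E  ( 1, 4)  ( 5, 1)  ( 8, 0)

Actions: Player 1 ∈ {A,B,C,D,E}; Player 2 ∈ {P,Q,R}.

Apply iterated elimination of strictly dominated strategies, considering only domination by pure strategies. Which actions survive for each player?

Survivors P1:{A,B,C} P2:{Q,R}

P1 drop D (A beats it: P:6>1 Q:10>0 R:12>3)
P1 drop E (A beats it: P:6>1 Q:10>5 R:12>8)
P2 drop P (R beats it: A:11>7 B:2>1 C:10>7)
P1→{A,B,C} P2→{Q,R}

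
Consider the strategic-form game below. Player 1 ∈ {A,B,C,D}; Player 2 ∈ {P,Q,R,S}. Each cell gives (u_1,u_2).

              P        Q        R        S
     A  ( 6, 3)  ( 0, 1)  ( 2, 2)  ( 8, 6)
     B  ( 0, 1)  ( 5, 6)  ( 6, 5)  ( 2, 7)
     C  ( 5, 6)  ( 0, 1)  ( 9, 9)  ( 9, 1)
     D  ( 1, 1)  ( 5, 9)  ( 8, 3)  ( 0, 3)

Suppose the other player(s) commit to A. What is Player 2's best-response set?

u_2(P vs A) = 3
u_2(Q vs A) = 1
u_2(R vs A) = 2
u_2(S vs A) = 6
max payoff 6 at {S}

BR_2 = {S}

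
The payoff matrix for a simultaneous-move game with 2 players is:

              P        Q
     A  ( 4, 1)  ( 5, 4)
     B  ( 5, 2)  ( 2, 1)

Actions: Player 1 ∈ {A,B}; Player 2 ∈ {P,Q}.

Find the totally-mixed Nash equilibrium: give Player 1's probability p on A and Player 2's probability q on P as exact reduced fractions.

P1 indiff ⇒ q·4+(1-q)·5 = q·5+(1-q)·2 ⇒ q(-1) = (1-q)(-3) ⇒ q = 3/4
P2 indiff ⇒ p·1+(1-p)·2 = p·4+(1-p)·1 ⇒ p(-3) = (1-p)(-1) ⇒ p = 1/4

P1 mixes 1/4 on A; P2 mixes 3/4 on P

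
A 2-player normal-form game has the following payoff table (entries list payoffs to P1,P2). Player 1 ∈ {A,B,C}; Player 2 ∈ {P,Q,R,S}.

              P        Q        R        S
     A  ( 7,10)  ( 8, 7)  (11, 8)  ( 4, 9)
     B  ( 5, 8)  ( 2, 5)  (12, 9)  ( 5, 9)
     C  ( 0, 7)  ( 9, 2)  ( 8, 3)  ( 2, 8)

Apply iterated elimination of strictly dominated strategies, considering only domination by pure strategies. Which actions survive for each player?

P2 drop Q (P beats it: A:10>7 B:8>5 C:7>2)
P1 drop C (A beats it: P:7>0 R:11>8 S:4>2)
P1→{A,B} P2→{P,R,S}

IESDS → P1:{A,B} P2:{P,R,S}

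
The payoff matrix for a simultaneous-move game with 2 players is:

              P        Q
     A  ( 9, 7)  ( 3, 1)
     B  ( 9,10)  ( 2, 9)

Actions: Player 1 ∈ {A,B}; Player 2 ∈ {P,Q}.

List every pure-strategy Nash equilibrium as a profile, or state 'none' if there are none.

(A,P): NE
(A,Q): not NE [P2→P gives 7>1]
(B,P): NE
(B,Q): not NE [P1→A gives 3>2; P2→P gives 10>9]

PSNE = {(A,P), (B,P)}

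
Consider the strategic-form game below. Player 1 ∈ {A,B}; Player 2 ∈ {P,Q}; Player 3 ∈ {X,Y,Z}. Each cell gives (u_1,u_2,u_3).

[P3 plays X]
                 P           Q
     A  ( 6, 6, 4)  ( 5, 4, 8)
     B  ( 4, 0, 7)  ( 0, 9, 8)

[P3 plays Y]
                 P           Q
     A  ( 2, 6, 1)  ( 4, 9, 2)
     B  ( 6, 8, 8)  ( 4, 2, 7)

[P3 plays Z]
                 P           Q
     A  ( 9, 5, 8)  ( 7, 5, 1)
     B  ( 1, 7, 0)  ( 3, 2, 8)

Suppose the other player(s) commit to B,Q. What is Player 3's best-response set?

u_3(X vs B,Q) = 8
u_3(Y vs B,Q) = 7
u_3(Z vs B,Q) = 8
max payoff 8 at {X,Z}

P3 best: {X,Z}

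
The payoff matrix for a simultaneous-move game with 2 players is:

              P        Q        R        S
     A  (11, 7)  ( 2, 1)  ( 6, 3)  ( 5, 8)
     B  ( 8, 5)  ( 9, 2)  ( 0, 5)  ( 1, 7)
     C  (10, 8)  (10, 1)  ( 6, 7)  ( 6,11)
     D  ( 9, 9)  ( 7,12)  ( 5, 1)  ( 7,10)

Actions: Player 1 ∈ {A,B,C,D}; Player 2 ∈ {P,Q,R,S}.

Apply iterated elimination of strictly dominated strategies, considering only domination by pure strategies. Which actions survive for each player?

P1 drop B (C beats it: P:10>8 Q:10>9 R:6>0 S:6>1)
P2 drop P (S beats it: A:8>7 C:11>8 D:10>9)
P2 drop R (S beats it: A:8>3 C:11>7 D:10>1)
P1 drop A (C beats it: Q:10>2 S:6>5)
P1→{C,D} P2→{Q,S}

Survivors P1:{C,D} P2:{Q,S}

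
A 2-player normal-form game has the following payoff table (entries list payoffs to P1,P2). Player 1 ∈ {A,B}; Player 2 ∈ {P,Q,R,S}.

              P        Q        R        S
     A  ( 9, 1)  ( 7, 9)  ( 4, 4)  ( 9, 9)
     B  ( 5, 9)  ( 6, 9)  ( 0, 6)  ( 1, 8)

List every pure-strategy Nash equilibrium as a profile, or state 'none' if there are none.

(A,P): not NE [P2→S gives 9>1]
(A,Q): NE
(A,R): not NE [P2→S gives 9>4]
(A,S): NE
(B,P): not NE [P1→A gives 9>5]
(B,Q): not NE [P1→A gives 7>6]
(B,R): not NE [P1→A gives 4>0; P2→Q gives 9>6]
(B,S): not NE [P1→A gives 9>1; P2→Q gives 9>8]

PSNE = {(A,Q), (A,S)}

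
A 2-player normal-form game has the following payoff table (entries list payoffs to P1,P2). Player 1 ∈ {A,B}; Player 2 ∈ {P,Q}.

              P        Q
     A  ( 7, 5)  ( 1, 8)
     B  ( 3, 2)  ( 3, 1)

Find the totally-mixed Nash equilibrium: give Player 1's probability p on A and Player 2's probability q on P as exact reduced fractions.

P1 indiff ⇒ q·7+(1-q)·1 = q·3+(1-q)·3 ⇒ q(4) = (1-q)(2) ⇒ q = 1/3
P2 indiff ⇒ p·5+(1-p)·2 = p·8+(1-p)·1 ⇒ p(-3) = (1-p)(-1) ⇒ p = 1/4

p=1/4, q=1/3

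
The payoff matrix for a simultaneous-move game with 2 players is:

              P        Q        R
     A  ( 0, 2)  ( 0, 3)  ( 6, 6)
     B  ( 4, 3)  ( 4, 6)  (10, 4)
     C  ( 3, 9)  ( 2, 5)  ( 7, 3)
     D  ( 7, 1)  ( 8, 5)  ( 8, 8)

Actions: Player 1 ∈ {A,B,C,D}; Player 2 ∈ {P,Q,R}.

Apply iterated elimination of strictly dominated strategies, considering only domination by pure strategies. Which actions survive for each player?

Survivors P1:{B,D} P2:{Q,R}

P1 drop A (B beats it: P:4>0 Q:4>0 R:10>6)
P1 drop C (B beats it: P:4>3 Q:4>2 R:10>7)
P2 drop P (Q beats it: B:6>3 D:5>1)
P1→{B,D} P2→{Q,R}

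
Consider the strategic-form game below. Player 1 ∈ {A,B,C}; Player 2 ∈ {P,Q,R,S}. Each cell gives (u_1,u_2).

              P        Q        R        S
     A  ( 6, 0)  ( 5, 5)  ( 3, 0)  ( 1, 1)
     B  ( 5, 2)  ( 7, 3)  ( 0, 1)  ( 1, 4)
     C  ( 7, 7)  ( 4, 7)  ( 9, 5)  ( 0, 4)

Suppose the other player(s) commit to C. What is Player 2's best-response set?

P2 best: {P,Q}

u_2(P vs C) = 7
u_2(Q vs C) = 7
u_2(R vs C) = 5
u_2(S vs C) = 4
max payoff 7 at {P,Q}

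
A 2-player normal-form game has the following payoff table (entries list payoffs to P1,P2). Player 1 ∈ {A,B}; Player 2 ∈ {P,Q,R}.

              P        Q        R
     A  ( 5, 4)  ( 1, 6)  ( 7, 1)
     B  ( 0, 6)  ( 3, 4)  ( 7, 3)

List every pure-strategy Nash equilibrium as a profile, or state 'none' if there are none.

PSNE: ∅

(A,P): not NE [P2→Q gives 6>4]
(A,Q): not NE [P1→B gives 3>1]
(A,R): not NE [P2→Q gives 6>1]
(B,P): not NE [P1→A gives 5>0]
(B,Q): not NE [P2→P gives 6>4]
(B,R): not NE [P2→P gives 6>3]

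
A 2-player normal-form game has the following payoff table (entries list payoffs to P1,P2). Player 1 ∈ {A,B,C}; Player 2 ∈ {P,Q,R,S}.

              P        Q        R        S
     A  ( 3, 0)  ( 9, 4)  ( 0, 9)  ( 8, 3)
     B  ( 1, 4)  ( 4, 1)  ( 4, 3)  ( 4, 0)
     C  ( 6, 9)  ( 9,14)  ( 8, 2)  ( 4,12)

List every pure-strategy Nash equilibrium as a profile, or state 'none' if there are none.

Nash profiles: (C,Q)

(A,P): not NE [P1→C gives 6>3; P2→R gives 9>0]
(A,Q): not NE [P2→R gives 9>4]
(A,R): not NE [P1→C gives 8>0]
(A,S): not NE [P2→R gives 9>3]
(B,P): not NE [P1→C gives 6>1]
(B,Q): not NE [P1→C gives 9>4; P2→P gives 4>1]
(B,R): not NE [P1→C gives 8>4; P2→P gives 4>3]
(B,S): not NE [P1→A gives 8>4; P2→P gives 4>0]
(C,P): not NE [P2→Q gives 14>9]
(C,Q): NE
(C,R): not NE [P2→Q gives 14>2]
(C,S): not NE [P1→A gives 8>4; P2→Q gives 14>12]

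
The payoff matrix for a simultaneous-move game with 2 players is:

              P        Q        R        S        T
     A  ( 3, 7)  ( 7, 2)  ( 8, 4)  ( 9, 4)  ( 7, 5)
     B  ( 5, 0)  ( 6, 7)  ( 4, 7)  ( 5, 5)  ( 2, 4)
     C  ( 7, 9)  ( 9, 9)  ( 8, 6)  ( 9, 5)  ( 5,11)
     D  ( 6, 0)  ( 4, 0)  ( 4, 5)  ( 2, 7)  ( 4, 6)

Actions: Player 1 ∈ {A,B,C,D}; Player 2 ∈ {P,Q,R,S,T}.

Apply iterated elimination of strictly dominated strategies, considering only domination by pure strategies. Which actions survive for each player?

P1 drop B (C beats it: P:7>5 Q:9>6 R:8>4 S:9>5 T:5>2)
P1 drop D (C beats it: P:7>6 Q:9>4 R:8>4 S:9>2 T:5>4)
P2 drop Q (T beats it: A:5>2 C:11>9)
P2 drop R (P beats it: A:7>4 C:9>6)
P2 drop S (P beats it: A:7>4 C:9>5)
P1→{A,C} P2→{P,T}

Survivors P1:{A,C} P2:{P,T}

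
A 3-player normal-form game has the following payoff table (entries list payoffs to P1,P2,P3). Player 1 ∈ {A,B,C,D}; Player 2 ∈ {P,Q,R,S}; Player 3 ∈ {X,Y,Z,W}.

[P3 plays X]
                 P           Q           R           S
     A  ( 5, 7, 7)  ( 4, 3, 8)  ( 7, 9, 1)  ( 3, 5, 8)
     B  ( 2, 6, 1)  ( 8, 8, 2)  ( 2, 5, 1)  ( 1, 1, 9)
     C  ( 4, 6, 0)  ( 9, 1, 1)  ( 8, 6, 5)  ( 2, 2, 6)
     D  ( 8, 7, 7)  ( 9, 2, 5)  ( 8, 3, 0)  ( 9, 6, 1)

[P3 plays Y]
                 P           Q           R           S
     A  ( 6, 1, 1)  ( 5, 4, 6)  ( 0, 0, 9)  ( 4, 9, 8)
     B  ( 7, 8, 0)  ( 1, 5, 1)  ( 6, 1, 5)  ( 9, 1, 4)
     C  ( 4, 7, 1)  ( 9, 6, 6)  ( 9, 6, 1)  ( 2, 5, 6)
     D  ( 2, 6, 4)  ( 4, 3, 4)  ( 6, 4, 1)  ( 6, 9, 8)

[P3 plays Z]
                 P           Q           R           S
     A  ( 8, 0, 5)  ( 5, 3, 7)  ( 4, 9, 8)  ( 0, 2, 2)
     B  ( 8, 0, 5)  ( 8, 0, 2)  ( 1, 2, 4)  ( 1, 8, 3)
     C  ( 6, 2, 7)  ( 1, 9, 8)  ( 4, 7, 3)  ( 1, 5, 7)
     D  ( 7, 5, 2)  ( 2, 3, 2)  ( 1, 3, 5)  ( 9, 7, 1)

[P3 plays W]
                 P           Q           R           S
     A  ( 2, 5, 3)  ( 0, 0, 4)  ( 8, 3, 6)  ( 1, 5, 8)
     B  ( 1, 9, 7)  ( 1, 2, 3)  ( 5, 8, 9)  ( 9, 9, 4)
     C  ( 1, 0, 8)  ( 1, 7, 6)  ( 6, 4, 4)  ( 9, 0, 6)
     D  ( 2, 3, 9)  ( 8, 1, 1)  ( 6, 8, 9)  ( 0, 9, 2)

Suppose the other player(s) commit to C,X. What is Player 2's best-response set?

u_2(P vs C,X) = 6
u_2(Q vs C,X) = 1
u_2(R vs C,X) = 6
u_2(S vs C,X) = 2
max payoff 6 at {P,R}

BR_2 = {P,R}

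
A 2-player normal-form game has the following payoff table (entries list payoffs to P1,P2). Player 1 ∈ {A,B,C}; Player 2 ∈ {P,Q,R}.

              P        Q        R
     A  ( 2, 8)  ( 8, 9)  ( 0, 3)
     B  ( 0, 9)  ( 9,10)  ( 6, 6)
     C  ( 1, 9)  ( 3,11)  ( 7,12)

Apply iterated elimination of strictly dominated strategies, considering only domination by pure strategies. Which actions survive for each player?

Remaining: P1:{B,C} P2:{Q,R}

P2 drop P (Q beats it: A:9>8 B:10>9 C:11>9)
P1 drop A (B beats it: Q:9>8 R:6>0)
P1→{B,C} P2→{Q,R}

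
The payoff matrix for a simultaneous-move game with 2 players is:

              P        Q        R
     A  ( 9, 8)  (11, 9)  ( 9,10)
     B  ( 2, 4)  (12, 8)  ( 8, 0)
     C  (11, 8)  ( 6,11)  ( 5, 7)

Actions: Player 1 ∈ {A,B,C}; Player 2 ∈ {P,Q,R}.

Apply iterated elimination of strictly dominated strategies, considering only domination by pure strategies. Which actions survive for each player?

P2 drop P (Q beats it: A:9>8 B:8>4 C:11>8)
P1 drop C (A beats it: Q:11>6 R:9>5)
P1→{A,B} P2→{Q,R}

IESDS → P1:{A,B} P2:{Q,R}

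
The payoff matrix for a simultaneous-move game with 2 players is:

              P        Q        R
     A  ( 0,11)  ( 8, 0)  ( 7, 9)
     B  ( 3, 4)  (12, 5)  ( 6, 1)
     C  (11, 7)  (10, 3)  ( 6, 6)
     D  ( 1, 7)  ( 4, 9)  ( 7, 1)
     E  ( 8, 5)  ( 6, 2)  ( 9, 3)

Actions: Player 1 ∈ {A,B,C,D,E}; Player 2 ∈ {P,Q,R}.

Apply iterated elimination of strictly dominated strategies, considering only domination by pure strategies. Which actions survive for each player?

IESDS → P1:{B,C} P2:{P,Q}

P1 drop D (E beats it: P:8>1 Q:6>4 R:9>7)
P2 drop R (P beats it: A:11>9 B:4>1 C:7>6 E:5>3)
P1 drop A (B beats it: P:3>0 Q:12>8)
P1 drop E (C beats it: P:11>8 Q:10>6)
P1→{B,C} P2→{P,Q}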